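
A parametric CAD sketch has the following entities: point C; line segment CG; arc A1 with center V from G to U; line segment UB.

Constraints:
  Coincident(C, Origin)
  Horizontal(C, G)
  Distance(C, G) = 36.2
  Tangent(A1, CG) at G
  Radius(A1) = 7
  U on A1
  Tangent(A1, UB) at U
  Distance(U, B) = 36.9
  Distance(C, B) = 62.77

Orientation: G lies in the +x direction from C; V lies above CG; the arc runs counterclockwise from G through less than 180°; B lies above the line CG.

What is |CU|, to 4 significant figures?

43.69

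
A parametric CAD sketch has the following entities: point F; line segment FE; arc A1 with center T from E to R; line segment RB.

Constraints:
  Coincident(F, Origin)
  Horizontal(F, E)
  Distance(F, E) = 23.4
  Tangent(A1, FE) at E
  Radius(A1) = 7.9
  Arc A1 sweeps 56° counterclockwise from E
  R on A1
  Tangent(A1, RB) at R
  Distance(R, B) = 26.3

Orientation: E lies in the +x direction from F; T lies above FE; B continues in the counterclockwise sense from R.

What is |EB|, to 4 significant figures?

33.03

F is at the origin; FE is horizontal with |FE| = 23.4 and E on the +x side, so E = (23.40, 0.000). The tangent condition forces TE to be normal to FE, so T = E + (0, 7.9) = (23.40, 7.900). On A1, E sits at bearing -90° from T; a 56° counterclockwise sweep puts R at bearing -34°, so R = T + 7.9·(cos -34°, sin -34°) = (29.95, 3.482). Since A1 is tangent to RB there, TR ⟂ RB, so RB runs along (−sin -34°, cos -34°); with |RB| = 26.3, B = (44.66, 25.29). Then |EB| = |B − E| = 33.03.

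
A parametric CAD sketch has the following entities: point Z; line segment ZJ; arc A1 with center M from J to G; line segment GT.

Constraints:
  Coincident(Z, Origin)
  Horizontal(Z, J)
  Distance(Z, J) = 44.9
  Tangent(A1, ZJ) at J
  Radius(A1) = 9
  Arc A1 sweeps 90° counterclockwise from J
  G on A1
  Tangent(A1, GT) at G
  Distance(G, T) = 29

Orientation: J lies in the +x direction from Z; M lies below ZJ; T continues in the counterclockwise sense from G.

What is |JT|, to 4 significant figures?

39.05

Z is at the origin; ZJ is horizontal with |ZJ| = 44.9 and J on the +x side, so J = (44.90, 0.000). The tangent condition forces MJ to be normal to ZJ, so M = J + (0, -9) = (44.90, -9.000). On A1, J sits at bearing 90° from M; a 90° counterclockwise sweep puts G at bearing 180°, so G = M + 9.0·(cos 180°, sin 180°) = (35.90, -9.000). Tangency of A1 to GT means the radius MG is perpendicular to GT, so GT runs along (−sin 180°, cos 180°); with |GT| = 29.0, T = (35.90, -38.00). Then |JT| = |T − J| = 39.05.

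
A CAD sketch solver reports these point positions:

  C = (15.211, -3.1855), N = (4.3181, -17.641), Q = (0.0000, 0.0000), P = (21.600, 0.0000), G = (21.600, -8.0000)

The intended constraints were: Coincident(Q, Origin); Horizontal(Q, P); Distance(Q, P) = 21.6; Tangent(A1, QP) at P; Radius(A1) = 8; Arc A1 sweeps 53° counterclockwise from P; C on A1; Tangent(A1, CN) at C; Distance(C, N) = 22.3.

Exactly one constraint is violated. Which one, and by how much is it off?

Distance(C, N) = 22.3 — off by 4.20.

Q = (0.00, 0.00) ✓; Q.y = 0.00, P.y = 0.00 ✓; |QP| = 21.60 ✓; ∠(GP, PQ) = 90.00° ✓; |GP| = 8.000 ✓; bearing(G→C) − bearing(G→P) = 53.00° ✓; |GC| = 8.000 ✓; ∠(GC, CN) = 90.00° ✓; |CN| = 18.10 ✗.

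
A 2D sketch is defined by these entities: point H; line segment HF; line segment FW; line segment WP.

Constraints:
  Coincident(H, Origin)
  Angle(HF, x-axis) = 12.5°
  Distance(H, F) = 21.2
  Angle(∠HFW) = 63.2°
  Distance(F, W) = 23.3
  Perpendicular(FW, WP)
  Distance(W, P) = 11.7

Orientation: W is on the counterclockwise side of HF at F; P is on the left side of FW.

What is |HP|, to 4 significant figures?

15.52

∠HFW = 63.2°, so FW runs at 12.5° + (180° − 63.2°) = 129.3° from the x-axis; with |FW| = 23.3, W = F + 23.3·(cos 129.3°, sin 129.3°) = (5.940, 22.62). FW ⟂ WP; with |WP| = 11.7 on the left of FW, P = W + 11.7·(-0.7738, -0.6334) = (-3.114, 15.21). Then |HP| = |P − H| = 15.52.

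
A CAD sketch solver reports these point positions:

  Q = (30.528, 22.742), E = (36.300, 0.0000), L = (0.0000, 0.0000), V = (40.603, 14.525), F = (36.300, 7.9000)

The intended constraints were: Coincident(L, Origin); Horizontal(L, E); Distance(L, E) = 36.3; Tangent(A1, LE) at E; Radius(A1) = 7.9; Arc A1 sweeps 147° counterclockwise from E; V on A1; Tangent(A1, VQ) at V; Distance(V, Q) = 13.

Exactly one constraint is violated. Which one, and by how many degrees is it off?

Tangent(A1, VQ) at V — off by 6.20°.

L = (0.00, 0.00) ✓; L.y = 0.00, E.y = 0.00 ✓; |LE| = 36.30 ✓; ∠(FE, EL) = 90.00° ✓; |FE| = 7.900 ✓; bearing(F→V) − bearing(F→E) = 147.0° ✓; |FV| = 7.900 ✓; ∠(FV, VQ) = 96.20° ✗; |VQ| = 13.00 ✓.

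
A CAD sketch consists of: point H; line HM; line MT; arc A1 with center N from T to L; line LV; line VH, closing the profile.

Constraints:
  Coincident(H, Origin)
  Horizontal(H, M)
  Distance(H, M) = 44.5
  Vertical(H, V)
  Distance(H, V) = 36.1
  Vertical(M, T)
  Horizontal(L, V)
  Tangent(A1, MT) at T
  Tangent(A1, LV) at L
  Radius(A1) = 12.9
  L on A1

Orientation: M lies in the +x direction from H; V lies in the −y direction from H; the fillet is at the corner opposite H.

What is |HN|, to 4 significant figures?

39.20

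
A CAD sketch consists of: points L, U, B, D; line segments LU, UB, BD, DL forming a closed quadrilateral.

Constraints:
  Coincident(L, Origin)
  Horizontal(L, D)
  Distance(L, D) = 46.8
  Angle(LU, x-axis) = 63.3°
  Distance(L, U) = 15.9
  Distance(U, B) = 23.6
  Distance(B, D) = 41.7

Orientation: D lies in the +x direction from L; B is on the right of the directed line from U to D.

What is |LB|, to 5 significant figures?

11.222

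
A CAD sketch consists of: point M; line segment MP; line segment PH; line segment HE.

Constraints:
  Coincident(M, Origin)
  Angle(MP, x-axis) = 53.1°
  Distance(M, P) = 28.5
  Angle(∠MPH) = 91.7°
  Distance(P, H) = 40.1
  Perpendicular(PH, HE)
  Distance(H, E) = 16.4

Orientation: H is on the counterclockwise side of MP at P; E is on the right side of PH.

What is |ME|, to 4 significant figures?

60.76

∠MPH = 91.7°, so PH runs at 53.1° + (180° − 91.7°) = 141.4° from the x-axis; with |PH| = 40.1, H = P + 40.1·(cos 141.4°, sin 141.4°) = (-14.23, 47.81). PH is perpendicular to HE; with |HE| = 16.4 on the right of PH, E = H + 16.4·(0.6239, 0.7815) = (-3.995, 60.63). Then |ME| = |E − M| = 60.76.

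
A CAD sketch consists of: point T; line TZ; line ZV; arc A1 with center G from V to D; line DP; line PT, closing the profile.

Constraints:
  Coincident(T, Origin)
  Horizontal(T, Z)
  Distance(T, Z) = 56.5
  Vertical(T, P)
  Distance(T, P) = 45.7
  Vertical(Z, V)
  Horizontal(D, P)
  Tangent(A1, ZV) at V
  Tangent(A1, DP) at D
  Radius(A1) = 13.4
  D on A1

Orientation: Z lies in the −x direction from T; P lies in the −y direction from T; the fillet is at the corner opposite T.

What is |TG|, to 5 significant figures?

53.860

T is at the origin; T and Z share the same y with |TZ| = 56.5 and Z on the −x side, so Z = (-56.500, 0.0000). TP is vertical with |TP| = 45.7 and P on the −y side, so P = (0.0000, -45.700). The virtual corner opposite T is at (-56.500, -45.700). Tangency of A1 to ZV means the radius GV is perpendicular to ZV and since A1 is tangent to DP there, GD ⟂ DP, with radius 13.4, so the center G sits 13.4 in from both sides at G = (-43.100, -32.300). Then |TG| = |G − T| = 53.860.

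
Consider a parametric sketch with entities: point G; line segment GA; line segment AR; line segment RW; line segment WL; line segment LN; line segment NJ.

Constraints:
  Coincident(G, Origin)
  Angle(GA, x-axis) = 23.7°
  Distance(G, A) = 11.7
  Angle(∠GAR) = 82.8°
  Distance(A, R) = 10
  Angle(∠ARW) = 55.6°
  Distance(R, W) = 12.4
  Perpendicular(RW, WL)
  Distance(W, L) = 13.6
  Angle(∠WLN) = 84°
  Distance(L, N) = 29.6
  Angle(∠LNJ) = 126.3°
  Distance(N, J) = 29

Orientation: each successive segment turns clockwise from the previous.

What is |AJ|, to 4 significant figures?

43.72

G is at the origin; GA runs at 23.7° with length 11.7, so A = (10.71, 4.703). ∠GAR = 82.8° gives AR at -73.50° from the x-axis; with |AR| = 10.0, R = (13.55, -4.885). ∠ARW = 55.6° gives RW at 162.1° from the x-axis; with |RW| = 12.4, W = (1.754, -1.074). The perpendicularity gives WL at right angles to RW, so WL runs at 72.10°; with |WL| = 13.6, L = (5.934, 11.87). ∠WLN = 84.0° gives LN at -23.90° from the x-axis; with |LN| = 29.6, N = (33.00, -0.1247). ∠LNJ = 126.3° gives NJ at -77.60° from the x-axis; with |NJ| = 29.0, J = (39.22, -28.45). Then |AJ| = |J − A| = 43.72.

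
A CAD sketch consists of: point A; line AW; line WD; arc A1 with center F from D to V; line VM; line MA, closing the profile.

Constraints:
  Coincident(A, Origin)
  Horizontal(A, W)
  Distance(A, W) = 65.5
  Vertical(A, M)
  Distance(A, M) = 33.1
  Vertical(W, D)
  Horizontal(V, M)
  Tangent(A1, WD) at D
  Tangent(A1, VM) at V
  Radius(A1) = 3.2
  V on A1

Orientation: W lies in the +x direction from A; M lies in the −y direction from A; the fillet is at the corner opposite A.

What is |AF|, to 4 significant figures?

69.10

A is at the origin; AW is horizontal with |AW| = 65.5 and W on the +x side, so W = (65.50, 0.000). AM is vertical with |AM| = 33.1 and M on the −y side, so M = (0.000, -33.10). The virtual corner opposite A is at (65.50, -33.10). Tangency of A1 to WD means the radius FD is perpendicular to WD and the tangent condition forces FV to be normal to VM, with radius 3.2, so the center F sits 3.2 in from both sides at F = (62.30, -29.90). Then |AF| = |F − A| = 69.10.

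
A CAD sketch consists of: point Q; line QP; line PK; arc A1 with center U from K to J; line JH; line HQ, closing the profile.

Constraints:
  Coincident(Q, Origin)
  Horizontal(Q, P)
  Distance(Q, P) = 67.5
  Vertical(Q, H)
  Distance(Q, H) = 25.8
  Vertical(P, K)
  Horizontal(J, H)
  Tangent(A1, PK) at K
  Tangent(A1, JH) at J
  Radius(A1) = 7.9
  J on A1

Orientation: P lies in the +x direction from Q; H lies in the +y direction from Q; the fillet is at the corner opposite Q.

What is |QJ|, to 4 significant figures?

64.94

The virtual corner opposite Q is at (67.50, 25.80). Tangency of A1 to PK means the radius UK is perpendicular to PK and tangency of A1 to JH means the radius UJ is perpendicular to JH, with radius 7.9, so the center U sits 7.9 in from both sides at U = (59.60, 17.90). That places the tangent points at K = (67.50, 17.90) on PK and J = (59.60, 25.80) on JH. Then |QJ| = |J − Q| = 64.94.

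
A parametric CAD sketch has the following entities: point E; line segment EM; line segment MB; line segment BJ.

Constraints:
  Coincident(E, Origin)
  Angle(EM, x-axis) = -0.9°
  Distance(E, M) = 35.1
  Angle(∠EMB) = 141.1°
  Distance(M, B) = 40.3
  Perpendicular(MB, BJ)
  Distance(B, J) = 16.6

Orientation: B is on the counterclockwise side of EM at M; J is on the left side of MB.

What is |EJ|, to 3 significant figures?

67.8

E is at the origin; EM runs at -0.9° with length 35.1, so M = 35.1·(cos -0.9°, sin -0.9°) = (35.1, -0.551). ∠EMB = 141.1°, so MB runs at -0.9° + (180° − 141.1°) = 38.0° from the x-axis; with |MB| = 40.3, B = M + 40.3·(cos 38.0°, sin 38.0°) = (66.9, 24.3). The perpendicularity gives BJ at right angles to MB; with |BJ| = 16.6 on the left of MB, J = B + 16.6·(-0.616, 0.788) = (56.6, 37.3). Then |EJ| = |J − E| = 67.8.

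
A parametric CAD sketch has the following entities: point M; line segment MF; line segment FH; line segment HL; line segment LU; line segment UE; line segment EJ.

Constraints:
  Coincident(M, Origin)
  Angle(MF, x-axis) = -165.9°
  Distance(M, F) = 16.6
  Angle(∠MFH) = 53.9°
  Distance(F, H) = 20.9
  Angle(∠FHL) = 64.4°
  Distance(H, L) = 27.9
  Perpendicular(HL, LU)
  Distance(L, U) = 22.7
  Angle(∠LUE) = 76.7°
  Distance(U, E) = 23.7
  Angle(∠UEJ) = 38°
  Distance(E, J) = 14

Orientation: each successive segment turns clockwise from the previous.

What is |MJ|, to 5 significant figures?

7.1951

M is at the origin; MF runs at -165.9° with length 16.6, so F = (-16.100, -4.0440). ∠MFH = 53.9° gives FH at 68.000° from the x-axis; with |FH| = 20.9, H = (-8.2706, 15.334). ∠FHL = 64.4° gives HL at -47.600° from the x-axis; with |HL| = 27.9, L = (10.542, -5.2688). The perpendicularity gives LU at right angles to HL, so LU runs at -137.60°; with |LU| = 22.7, U = (-6.2205, -20.575). ∠LUE = 76.7° gives UE at 119.10° from the x-axis; with |UE| = 23.7, E = (-17.747, 0.13297). ∠UEJ = 38.0° gives EJ at -22.900° from the x-axis; with |EJ| = 14.0, J = (-4.8501, -5.3148). Then |MJ| = |J − M| = 7.1951.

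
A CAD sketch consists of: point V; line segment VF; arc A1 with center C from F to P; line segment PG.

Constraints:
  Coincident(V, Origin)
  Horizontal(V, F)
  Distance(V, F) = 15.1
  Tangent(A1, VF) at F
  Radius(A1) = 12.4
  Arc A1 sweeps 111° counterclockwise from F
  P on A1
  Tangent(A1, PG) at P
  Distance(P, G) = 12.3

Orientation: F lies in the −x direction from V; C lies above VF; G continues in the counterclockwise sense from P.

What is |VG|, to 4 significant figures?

29.42

V is at the origin; VF is horizontal with |VF| = 15.1 and F on the −x side, so F = (-15.10, 0.000). A1 meets VF tangentially, so CF is at right angles to VF, so C = F + (0, 12.4) = (-15.10, 12.40). On A1, F sits at bearing -90° from C; a 111° counterclockwise sweep puts P at bearing 21°, so P = C + 12.4·(cos 21°, sin 21°) = (-3.524, 16.84). A1 meets PG tangentially, so CP is at right angles to PG, so PG runs along (−sin 21°, cos 21°); with |PG| = 12.3, G = (-7.932, 28.33). Then |VG| = |G − V| = 29.42.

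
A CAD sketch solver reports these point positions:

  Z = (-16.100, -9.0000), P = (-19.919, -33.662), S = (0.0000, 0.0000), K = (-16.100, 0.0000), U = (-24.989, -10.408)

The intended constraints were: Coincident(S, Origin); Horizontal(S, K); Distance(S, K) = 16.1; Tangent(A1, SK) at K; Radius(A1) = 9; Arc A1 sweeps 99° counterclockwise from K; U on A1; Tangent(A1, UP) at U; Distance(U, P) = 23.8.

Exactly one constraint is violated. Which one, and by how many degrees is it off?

Tangent(A1, UP) at U — off by 3.30°.

S = (0.00, 0.00) ✓; S.y = 0.00, K.y = 0.00 ✓; |SK| = 16.10 ✓; ∠(ZK, KS) = 90.00° ✓; |ZK| = 9.000 ✓; bearing(Z→U) − bearing(Z→K) = 99.00° ✓; |ZU| = 9.000 ✓; ∠(ZU, UP) = 86.70° ✗; |UP| = 23.80 ✓.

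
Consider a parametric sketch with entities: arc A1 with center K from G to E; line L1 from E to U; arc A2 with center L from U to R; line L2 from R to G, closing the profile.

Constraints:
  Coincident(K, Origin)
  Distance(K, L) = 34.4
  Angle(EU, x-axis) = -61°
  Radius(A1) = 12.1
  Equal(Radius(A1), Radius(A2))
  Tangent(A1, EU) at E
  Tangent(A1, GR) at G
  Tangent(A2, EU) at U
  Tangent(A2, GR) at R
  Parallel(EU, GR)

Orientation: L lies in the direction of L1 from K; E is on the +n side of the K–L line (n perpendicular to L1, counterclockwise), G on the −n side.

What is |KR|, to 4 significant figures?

36.47

Tangency of A1 to both parallel lines with radius 12.1 puts E and G at K ± 12.1·n: E = (10.58, 5.866), G = (-10.58, -5.866). Equal radii place U and R the same way about L: U = L + 12.1·n = (27.26, -24.22), R = L − 12.1·n = (6.095, -35.95). Then |KR| = |R − K| = 36.47.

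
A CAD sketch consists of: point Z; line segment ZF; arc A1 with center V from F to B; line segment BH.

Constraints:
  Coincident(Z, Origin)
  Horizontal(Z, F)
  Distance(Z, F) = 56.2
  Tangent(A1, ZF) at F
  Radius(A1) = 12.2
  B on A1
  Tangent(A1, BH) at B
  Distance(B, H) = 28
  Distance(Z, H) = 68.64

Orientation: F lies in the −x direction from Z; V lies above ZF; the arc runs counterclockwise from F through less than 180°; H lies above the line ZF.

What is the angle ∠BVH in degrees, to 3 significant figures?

66.5°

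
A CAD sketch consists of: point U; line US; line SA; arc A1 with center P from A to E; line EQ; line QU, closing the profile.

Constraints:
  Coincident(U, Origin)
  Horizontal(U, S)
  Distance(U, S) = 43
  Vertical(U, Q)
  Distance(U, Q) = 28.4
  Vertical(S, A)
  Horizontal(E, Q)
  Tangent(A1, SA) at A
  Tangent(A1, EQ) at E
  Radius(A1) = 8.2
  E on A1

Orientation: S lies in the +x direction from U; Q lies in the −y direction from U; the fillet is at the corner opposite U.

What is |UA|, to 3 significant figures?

47.5

The virtual corner opposite U is at (43.0, -28.4). Since A1 is tangent to SA there, PA ⟂ SA and A1 meets EQ tangentially, so PE is at right angles to EQ, with radius 8.2, so the center P sits 8.2 in from both sides at P = (34.8, -20.2). That places the tangent points at A = (43.0, -20.2) on SA and E = (34.8, -28.4) on EQ. Then |UA| = |A − U| = 47.5.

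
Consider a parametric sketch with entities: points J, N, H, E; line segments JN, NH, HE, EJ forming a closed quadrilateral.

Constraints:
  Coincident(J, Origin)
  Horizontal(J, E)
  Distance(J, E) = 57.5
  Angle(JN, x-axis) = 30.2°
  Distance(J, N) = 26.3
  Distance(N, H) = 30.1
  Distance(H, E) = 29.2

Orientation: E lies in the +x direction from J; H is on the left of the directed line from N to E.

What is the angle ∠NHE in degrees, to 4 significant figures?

77.69°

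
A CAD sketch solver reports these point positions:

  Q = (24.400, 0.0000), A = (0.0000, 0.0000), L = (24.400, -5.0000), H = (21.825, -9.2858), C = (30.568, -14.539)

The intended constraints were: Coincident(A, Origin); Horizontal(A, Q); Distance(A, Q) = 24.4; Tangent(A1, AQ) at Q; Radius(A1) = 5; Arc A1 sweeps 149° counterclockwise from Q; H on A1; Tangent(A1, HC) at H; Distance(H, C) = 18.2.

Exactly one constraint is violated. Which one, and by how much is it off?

Distance(H, C) = 18.2 — off by 8.00.

A = (0.00, 0.00) ✓; A.y = 0.00, Q.y = 0.00 ✓; |AQ| = 24.40 ✓; ∠(LQ, QA) = 90.00° ✓; |LQ| = 5.000 ✓; bearing(L→H) − bearing(L→Q) = 149.0° ✓; |LH| = 5.000 ✓; ∠(LH, HC) = 90.00° ✓; |HC| = 10.20 ✗.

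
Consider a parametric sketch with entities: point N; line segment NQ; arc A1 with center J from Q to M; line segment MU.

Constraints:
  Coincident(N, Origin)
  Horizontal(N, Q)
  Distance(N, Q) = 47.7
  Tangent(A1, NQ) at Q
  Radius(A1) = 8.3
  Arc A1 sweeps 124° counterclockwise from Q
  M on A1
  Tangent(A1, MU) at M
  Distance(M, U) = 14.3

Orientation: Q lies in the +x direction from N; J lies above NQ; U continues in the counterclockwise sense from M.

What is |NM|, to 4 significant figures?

56.09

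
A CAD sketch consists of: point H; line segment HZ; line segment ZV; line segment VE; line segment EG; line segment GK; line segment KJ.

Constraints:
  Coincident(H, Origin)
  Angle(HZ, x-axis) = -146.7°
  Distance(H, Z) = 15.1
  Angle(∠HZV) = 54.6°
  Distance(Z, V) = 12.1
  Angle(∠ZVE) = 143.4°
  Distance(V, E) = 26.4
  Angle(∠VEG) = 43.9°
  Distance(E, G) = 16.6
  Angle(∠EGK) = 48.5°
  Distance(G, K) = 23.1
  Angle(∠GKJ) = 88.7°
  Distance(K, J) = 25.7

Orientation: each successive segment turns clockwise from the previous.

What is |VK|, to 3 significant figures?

17.8

H is at the origin; HZ runs at -146.7° with length 15.1, so Z = (-12.6, -8.29). ∠HZV = 54.6° gives ZV at 87.9° from the x-axis; with |ZV| = 12.1, V = (-12.2, 3.80). ∠ZVE = 143.4° gives VE at 51.3° from the x-axis; with |VE| = 26.4, E = (4.33, 24.4). ∠VEG = 43.9° gives EG at -84.8° from the x-axis; with |EG| = 16.6, G = (5.83, 7.87). ∠EGK = 48.5° gives GK at 144° from the x-axis; with |GK| = 23.1, K = (-12.8, 21.5). Then |VK| = |K − V| = 17.8.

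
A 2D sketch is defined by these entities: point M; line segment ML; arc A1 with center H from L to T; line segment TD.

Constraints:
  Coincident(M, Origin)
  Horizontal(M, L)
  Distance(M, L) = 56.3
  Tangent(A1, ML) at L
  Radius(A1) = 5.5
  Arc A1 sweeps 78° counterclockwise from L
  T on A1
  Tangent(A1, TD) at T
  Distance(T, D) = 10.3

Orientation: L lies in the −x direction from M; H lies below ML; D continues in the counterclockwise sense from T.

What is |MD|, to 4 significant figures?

65.43

M is at the origin; M and L share the same y with |ML| = 56.3 and L on the −x side, so L = (-56.30, 0.000). Tangency of A1 to ML means the radius HL is perpendicular to ML, so H = L + (0, -5.5) = (-56.30, -5.500). On A1, L sits at bearing 90° from H; a 78° counterclockwise sweep puts T at bearing 168°, so T = H + 5.5·(cos 168°, sin 168°) = (-61.68, -4.356). Since A1 is tangent to TD there, HT ⟂ TD, so TD runs along (−sin 168°, cos 168°); with |TD| = 10.3, D = (-63.82, -14.43). Then |MD| = |D − M| = 65.43.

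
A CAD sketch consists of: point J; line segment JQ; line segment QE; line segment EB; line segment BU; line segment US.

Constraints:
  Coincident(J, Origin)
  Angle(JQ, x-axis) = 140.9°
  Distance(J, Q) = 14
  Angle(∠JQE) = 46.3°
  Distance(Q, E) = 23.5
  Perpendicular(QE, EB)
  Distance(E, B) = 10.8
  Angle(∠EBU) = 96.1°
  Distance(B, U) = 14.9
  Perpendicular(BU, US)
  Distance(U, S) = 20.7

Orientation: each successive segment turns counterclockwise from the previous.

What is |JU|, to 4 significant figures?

2.468

The perpendicularity gives EB at right angles to QE, so EB runs at 4.600°; with |EB| = 10.8, B = (1.785, -13.73). ∠EBU = 96.1° gives BU at 88.50° from the x-axis; with |BU| = 14.9, U = (2.175, 1.166). Then |JU| = |U − J| = 2.468.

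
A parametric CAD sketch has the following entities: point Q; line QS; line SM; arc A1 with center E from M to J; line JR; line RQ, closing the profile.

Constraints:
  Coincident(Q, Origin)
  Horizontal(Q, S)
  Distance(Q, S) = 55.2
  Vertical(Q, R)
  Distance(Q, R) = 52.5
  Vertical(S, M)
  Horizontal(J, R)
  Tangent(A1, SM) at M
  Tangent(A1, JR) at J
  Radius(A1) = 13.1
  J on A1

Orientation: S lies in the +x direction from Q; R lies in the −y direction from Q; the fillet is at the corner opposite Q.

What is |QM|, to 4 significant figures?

67.82

Q is at the origin; QS is horizontal with |QS| = 55.2 and S on the +x side, so S = (55.20, 0.000). Q and R share the same x with |QR| = 52.5 and R on the −y side, so R = (0.000, -52.50). The virtual corner opposite Q is at (55.20, -52.50). The tangent condition forces EM to be normal to SM and A1 meets JR tangentially, so EJ is at right angles to JR, with radius 13.1, so the center E sits 13.1 in from both sides at E = (42.10, -39.40). That places the tangent points at M = (55.20, -39.40) on SM and J = (42.10, -52.50) on JR. Then |QM| = |M − Q| = 67.82.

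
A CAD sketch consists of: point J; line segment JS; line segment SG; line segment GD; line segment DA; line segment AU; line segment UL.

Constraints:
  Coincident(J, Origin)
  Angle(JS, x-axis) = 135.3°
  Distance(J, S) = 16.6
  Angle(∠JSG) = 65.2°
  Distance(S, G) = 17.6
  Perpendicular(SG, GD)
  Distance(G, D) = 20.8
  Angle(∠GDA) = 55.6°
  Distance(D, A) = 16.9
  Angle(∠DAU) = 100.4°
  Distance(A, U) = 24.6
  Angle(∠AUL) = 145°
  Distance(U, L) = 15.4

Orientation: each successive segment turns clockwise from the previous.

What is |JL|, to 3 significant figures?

39.6

J is at the origin; JS runs at 135.3° with length 16.6, so S = (-11.8, 11.7). ∠JSG = 65.2° gives SG at 20.5° from the x-axis; with |SG| = 17.6, G = (4.69, 17.8). The perpendicularity gives GD at right angles to SG, so GD runs at -69.5°; with |GD| = 20.8, D = (12.0, -1.64). ∠GDA = 55.6° gives DA at 166° from the x-axis; with |DA| = 16.9, A = (-4.43, 2.42). ∠DAU = 100.4° gives AU at 86.5° from the x-axis; with |AU| = 24.6, U = (-2.93, 27.0). ∠AUL = 145.0° gives UL at 51.5° from the x-axis; with |UL| = 15.4, L = (6.65, 39.0). Then |JL| = |L − J| = 39.6.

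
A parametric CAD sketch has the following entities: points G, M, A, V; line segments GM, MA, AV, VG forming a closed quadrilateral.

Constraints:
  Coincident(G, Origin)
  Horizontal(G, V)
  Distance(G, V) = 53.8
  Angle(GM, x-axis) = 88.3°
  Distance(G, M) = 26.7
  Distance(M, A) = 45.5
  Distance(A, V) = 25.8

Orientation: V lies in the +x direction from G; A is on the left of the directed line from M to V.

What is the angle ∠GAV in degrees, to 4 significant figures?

78.95°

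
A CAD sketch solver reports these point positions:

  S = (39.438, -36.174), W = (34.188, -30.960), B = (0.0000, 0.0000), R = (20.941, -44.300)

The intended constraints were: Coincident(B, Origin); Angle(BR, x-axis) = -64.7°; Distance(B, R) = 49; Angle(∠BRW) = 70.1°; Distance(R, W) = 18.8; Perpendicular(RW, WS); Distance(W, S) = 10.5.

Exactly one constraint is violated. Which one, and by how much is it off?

Distance(W, S) = 10.5 — off by 3.10.

B = (0.00, 0.00) ✓; BR at -64.70° ✓; |BR| = 49.00 ✓; ∠BRW = 70.10° ✓; |RW| = 18.80 ✓; ∠(RW, WS) = 90.00° ✓; |WS| = 7.399 ✗.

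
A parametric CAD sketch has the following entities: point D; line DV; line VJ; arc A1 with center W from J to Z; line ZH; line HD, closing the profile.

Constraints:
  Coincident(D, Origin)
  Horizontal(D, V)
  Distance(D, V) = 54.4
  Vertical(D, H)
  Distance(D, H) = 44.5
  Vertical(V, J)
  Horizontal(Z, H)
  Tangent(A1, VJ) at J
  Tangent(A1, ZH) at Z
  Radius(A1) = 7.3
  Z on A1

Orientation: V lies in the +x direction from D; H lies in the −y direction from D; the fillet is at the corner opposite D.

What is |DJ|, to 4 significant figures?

65.90

The virtual corner opposite D is at (54.40, -44.50). The tangent condition forces WJ to be normal to VJ and since A1 is tangent to ZH there, WZ ⟂ ZH, with radius 7.3, so the center W sits 7.3 in from both sides at W = (47.10, -37.20). That places the tangent points at J = (54.40, -37.20) on VJ and Z = (47.10, -44.50) on ZH. Then |DJ| = |J − D| = 65.90.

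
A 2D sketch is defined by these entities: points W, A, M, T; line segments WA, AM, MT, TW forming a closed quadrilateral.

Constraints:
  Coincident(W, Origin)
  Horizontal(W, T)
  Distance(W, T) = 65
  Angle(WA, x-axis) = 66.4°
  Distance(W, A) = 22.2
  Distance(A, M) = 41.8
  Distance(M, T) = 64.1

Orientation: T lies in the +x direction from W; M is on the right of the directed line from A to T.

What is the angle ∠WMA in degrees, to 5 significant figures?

18.015°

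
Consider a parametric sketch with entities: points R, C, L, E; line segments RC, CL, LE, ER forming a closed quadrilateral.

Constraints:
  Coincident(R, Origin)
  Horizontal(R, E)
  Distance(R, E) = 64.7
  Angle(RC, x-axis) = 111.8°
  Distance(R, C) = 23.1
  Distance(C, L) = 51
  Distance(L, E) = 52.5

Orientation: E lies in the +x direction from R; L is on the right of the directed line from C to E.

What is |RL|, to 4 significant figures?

28.38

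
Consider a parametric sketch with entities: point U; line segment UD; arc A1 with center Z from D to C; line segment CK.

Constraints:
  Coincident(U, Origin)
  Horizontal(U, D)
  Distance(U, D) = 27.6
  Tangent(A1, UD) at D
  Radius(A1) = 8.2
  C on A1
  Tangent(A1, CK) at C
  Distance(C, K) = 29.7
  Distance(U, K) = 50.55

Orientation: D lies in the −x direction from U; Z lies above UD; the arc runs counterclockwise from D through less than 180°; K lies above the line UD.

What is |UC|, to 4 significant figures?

23.28

U is at the origin; UD is horizontal with |UD| = 27.6 and D on the −x side, so D = (-27.60, 0.000). Tangency of A1 to UD means the radius ZD is perpendicular to UD, so Z = D + (0, 8.2) = (-27.60, 8.200). Since ZC ⟂ CK (tangency), |ZK| = √(8.2² + 29.7²) = 30.81 regardless of where C sits on A1. So K lies on both circle(U, 50.55) and circle(Z, 30.81); the above-UD intersection is K = (-32.65, 38.60). C is the foot of the tangent from K: C = (-20.16, 11.65).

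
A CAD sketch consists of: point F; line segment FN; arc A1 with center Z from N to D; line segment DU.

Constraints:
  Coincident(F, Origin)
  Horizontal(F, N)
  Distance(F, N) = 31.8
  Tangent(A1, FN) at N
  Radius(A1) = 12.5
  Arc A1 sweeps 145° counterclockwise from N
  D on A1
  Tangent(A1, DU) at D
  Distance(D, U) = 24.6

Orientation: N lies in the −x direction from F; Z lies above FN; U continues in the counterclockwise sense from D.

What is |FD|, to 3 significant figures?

33.5

Since A1 is tangent to FN there, ZN ⟂ FN, so Z = N + (0, 12.5) = (-31.8, 12.5). On A1, N sits at bearing -90° from Z; a 145° counterclockwise sweep puts D at bearing 55°, so D = Z + 12.5·(cos 55°, sin 55°) = (-24.6, 22.7). Then |FD| = |D − F| = 33.5.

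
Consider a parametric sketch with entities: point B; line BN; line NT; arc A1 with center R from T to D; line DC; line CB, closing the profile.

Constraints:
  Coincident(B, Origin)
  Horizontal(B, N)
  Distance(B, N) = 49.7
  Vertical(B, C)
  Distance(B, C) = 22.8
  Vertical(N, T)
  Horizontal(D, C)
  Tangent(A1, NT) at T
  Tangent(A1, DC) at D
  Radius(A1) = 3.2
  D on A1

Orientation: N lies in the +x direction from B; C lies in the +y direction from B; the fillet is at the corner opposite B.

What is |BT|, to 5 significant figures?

53.425

The virtual corner opposite B is at (49.700, 22.800). Since A1 is tangent to NT there, RT ⟂ NT and the tangent condition forces RD to be normal to DC, with radius 3.2, so the center R sits 3.2 in from both sides at R = (46.500, 19.600). That places the tangent points at T = (49.700, 19.600) on NT and D = (46.500, 22.800) on DC. Then |BT| = |T − B| = 53.425.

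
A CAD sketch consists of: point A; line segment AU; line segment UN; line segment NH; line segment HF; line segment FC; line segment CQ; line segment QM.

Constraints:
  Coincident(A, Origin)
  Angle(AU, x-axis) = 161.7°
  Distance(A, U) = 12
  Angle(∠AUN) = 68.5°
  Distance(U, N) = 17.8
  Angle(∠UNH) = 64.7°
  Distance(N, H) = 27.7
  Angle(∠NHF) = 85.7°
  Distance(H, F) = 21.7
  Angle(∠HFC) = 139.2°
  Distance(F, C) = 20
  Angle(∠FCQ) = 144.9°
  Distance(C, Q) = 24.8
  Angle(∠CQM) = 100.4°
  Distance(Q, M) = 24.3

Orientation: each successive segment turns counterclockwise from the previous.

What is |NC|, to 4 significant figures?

37.69

A is at the origin; AU runs at 161.7° with length 12.0, so U = (-11.39, 3.768). ∠AUN = 68.5° gives UN at -86.80° from the x-axis; with |UN| = 17.8, N = (-10.40, -14.00). ∠UNH = 64.7° gives NH at 28.50° from the x-axis; with |NH| = 27.7, H = (13.94, -0.7870). ∠NHF = 85.7° gives HF at 122.8° from the x-axis; with |HF| = 21.7, F = (2.189, 17.45). ∠HFC = 139.2° gives FC at 163.6° from the x-axis; with |FC| = 20.0, C = (-17.00, 23.10). Then |NC| = |C − N| = 37.69.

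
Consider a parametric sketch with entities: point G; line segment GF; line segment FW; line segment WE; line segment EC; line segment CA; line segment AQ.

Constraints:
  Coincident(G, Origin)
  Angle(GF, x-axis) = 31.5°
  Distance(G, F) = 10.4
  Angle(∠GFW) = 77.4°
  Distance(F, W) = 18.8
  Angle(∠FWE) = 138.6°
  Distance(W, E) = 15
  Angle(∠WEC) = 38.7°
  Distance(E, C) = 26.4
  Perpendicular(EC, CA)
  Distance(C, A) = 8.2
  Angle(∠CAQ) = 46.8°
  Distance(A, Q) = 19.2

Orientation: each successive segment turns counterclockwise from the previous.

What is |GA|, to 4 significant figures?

9.830

G is at the origin; GF runs at 31.5° with length 10.4, so F = (8.867, 5.434). ∠GFW = 77.4° gives FW at 134.1° from the x-axis; with |FW| = 18.8, W = (-4.216, 18.93). ∠FWE = 138.6° gives WE at 175.5° from the x-axis; with |WE| = 15.0, E = (-19.17, 20.11). ∠WEC = 38.7° gives EC at -43.20° from the x-axis; with |EC| = 26.4, C = (0.07531, 2.040). EC ⟂ CA, so CA runs at 46.80°; with |CA| = 8.2, A = (5.689, 8.017). Then |GA| = |A − G| = 9.830.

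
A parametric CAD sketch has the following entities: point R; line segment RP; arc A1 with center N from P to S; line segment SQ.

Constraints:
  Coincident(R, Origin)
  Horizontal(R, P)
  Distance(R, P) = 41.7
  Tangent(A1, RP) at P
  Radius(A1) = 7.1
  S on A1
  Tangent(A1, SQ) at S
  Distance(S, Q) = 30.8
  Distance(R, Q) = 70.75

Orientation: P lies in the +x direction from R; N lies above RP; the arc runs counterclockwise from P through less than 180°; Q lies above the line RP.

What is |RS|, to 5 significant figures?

47.737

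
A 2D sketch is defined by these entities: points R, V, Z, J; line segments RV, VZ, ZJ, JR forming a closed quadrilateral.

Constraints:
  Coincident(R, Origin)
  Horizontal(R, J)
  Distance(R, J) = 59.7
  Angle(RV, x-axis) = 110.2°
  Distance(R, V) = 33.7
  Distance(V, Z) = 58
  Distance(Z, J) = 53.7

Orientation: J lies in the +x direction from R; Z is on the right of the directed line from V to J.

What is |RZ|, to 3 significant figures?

24.4

Checks: |VZ| = 58.00 ✓; |ZJ| = 53.70 ✓.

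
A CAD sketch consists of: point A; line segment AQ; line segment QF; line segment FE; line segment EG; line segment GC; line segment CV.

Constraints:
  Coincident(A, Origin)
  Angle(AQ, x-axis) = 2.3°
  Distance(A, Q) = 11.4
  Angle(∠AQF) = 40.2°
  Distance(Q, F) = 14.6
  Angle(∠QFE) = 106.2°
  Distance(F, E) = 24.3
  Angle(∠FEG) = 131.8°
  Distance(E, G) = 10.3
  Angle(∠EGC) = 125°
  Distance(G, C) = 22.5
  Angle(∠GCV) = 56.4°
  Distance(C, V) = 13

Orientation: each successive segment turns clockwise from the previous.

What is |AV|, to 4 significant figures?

17.05

A is at the origin; AQ runs at 2.3° with length 11.4, so Q = (11.39, 0.4575). ∠AQF = 40.2° gives QF at -137.5° from the x-axis; with |QF| = 14.6, F = (0.6266, -9.406). ∠QFE = 106.2° gives FE at 148.7° from the x-axis; with |FE| = 24.3, E = (-20.14, 3.218). ∠FEG = 131.8° gives EG at 100.5° from the x-axis; with |EG| = 10.3, G = (-22.01, 13.35). ∠EGC = 125.0° gives GC at 45.50° from the x-axis; with |GC| = 22.5, C = (-6.243, 29.39). ∠GCV = 56.4° gives CV at -78.10° from the x-axis; with |CV| = 13.0, V = (-3.563, 16.67). Then |AV| = |V − A| = 17.05.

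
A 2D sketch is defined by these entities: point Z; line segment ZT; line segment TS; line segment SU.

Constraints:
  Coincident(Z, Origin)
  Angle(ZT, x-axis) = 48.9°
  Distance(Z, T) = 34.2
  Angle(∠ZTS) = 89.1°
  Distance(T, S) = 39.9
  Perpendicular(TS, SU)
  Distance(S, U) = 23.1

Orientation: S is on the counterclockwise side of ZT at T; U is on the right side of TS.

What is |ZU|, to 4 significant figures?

69.51

Z is at the origin; ZT runs at 48.9° with length 34.2, so T = 34.2·(cos 48.9°, sin 48.9°) = (22.48, 25.77). ∠ZTS = 89.1°, so TS runs at 48.9° + (180° − 89.1°) = 139.8° from the x-axis; with |TS| = 39.9, S = T + 39.9·(cos 139.8°, sin 139.8°) = (-7.993, 51.53). TS is perpendicular to SU; with |SU| = 23.1 on the right of TS, U = S + 23.1·(0.6455, 0.7638) = (6.917, 69.17). Then |ZU| = |U − Z| = 69.51.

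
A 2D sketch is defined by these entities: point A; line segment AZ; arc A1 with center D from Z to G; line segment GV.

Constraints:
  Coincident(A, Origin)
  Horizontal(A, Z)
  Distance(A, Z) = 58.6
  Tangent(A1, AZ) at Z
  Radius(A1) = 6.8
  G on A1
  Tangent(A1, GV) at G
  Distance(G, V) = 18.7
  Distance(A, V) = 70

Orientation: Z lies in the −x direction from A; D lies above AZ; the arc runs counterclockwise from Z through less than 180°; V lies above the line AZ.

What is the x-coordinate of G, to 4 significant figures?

-53.33

A is at the origin; A and Z share the same y with |AZ| = 58.6 and Z on the −x side, so Z = (-58.60, 0.000). A1 meets AZ tangentially, so DZ is at right angles to AZ, so D = Z + (0, 6.8) = (-58.60, 6.800). Since DG ⟂ GV (tangency), |DV| = √(6.8² + 18.7²) = 19.90 regardless of where G sits on A1. So V lies on both circle(A, 70.0) and circle(D, 19.90); the above-AZ intersection is V = (-65.16, 25.59). G is the foot of the tangent from V: G = (-53.33, 11.10).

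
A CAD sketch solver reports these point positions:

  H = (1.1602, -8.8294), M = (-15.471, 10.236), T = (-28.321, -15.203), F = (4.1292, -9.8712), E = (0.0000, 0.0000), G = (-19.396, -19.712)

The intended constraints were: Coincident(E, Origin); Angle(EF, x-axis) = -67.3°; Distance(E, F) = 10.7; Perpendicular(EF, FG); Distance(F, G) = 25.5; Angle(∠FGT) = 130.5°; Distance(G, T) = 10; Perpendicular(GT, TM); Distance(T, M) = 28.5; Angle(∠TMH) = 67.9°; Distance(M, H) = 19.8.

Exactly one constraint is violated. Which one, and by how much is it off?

Distance(M, H) = 19.8 — off by 5.50.

E = (0.00, 0.00) ✓; EF at -67.30° ✓; |EF| = 10.70 ✓; ∠(EF, FG) = 90.00° ✓; |FG| = 25.50 ✓; ∠FGT = 130.5° ✓; |GT| = 9.999 ✓; ∠(GT, TM) = 90.00° ✓; |TM| = 28.50 ✓; ∠TMH = 67.90° ✓; |MH| = 25.30 ✗.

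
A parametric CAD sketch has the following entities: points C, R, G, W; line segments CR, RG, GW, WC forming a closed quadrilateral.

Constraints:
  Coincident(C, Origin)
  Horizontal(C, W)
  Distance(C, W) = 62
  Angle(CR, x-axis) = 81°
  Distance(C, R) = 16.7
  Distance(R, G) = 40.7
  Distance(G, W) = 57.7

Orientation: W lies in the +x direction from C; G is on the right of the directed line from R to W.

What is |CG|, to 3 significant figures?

25.4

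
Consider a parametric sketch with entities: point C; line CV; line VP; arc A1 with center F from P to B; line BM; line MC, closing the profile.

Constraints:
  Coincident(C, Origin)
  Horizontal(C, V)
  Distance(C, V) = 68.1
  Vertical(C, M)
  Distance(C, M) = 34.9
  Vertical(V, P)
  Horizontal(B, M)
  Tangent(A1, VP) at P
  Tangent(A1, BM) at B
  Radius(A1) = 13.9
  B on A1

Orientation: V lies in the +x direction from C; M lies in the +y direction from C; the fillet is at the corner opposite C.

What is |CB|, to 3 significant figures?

64.5

The virtual corner opposite C is at (68.1, 34.9). Since A1 is tangent to VP there, FP ⟂ VP and the tangent condition forces FB to be normal to BM, with radius 13.9, so the center F sits 13.9 in from both sides at F = (54.2, 21.0). That places the tangent points at P = (68.1, 21.0) on VP and B = (54.2, 34.9) on BM. Then |CB| = |B − C| = 64.5.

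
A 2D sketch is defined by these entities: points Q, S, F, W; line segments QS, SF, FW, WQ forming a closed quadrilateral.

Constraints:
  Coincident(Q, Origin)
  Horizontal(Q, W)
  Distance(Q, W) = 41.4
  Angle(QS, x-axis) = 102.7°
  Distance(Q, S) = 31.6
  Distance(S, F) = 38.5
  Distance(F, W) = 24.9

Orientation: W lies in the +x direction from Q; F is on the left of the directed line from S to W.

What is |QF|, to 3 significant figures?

38.0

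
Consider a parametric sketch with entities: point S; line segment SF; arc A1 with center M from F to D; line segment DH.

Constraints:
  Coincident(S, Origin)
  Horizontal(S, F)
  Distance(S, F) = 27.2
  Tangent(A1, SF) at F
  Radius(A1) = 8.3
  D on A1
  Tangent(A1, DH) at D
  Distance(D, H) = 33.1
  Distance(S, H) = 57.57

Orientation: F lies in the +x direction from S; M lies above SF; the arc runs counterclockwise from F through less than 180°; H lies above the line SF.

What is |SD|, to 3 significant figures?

35.9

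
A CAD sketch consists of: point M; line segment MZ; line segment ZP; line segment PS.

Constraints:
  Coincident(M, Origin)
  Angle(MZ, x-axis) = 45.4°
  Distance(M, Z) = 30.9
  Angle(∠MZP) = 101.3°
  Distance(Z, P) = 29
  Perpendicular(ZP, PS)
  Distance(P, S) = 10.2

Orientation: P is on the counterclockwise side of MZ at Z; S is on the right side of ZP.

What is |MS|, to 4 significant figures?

53.56

M is at the origin; MZ runs at 45.4° with length 30.9, so Z = 30.9·(cos 45.4°, sin 45.4°) = (21.70, 22.00). ∠MZP = 101.3°, so ZP runs at 45.4° + (180° − 101.3°) = 124.1° from the x-axis; with |ZP| = 29.0, P = Z + 29.0·(cos 124.1°, sin 124.1°) = (5.438, 46.02). ZP is perpendicular to PS; with |PS| = 10.2 on the right of ZP, S = P + 10.2·(0.8281, 0.5606) = (13.88, 51.73). Then |MS| = |S − M| = 53.56.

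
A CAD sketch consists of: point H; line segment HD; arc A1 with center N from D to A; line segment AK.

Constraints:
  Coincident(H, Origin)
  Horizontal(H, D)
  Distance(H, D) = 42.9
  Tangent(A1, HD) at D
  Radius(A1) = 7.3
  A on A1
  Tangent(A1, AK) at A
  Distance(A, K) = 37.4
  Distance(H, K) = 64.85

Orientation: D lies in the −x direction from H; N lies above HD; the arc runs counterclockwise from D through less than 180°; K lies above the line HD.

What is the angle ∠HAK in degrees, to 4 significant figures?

121.0°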